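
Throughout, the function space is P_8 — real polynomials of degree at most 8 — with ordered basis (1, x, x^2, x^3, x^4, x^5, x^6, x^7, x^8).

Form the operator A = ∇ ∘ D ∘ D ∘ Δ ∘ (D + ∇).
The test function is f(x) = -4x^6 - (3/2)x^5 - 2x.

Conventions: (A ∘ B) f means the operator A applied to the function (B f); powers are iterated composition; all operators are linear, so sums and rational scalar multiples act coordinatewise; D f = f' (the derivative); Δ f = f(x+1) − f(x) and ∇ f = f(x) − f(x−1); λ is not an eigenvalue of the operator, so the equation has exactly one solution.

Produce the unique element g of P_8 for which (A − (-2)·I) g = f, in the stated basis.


the image equals g(x) = -2x^6 - (3/4)x^5 + 1439x - 270

write g with unknown coordinates in the stated basis and equate coefficients in (A − (-2)·I) g = f
solving from the highest basis element down gives g = -2x^6 - (3/4)x^5 + 1439x - 270
check: A g = -2880x + 540
so A g − (-2)·g = -4x^6 - (3/2)x^5 - 2x = f ✓


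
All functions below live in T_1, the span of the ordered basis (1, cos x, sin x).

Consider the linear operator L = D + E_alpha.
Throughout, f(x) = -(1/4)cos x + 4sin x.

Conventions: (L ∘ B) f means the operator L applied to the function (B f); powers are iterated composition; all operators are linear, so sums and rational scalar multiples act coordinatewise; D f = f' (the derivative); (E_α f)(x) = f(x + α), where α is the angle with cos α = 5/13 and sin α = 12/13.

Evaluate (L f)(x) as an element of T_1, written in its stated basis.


D f = 4cos x + (1/4)sin x
E_alpha f = (187/52)cos x + (23/13)sin x
(D + E_alpha) f = (395/52)cos x + (105/52)sin x

g(x) = (395/52)cos x + (105/52)sin x


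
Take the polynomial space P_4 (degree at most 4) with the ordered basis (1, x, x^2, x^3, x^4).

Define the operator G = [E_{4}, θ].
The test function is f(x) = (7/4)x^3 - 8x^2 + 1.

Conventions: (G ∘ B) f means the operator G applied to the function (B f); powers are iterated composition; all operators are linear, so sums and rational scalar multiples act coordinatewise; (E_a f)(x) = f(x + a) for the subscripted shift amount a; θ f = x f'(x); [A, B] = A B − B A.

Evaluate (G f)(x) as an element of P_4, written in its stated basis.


the image equals g(x) = 21x^2 + 104x + 80

θ f = (21/4)x^3 - 16x^2
E_{4} θ f = (21/4)x^3 + 47x^2 + 124x + 80
E_{4} f = (7/4)x^3 + 13x^2 + 20x - 15
θ E_{4} f = (21/4)x^3 + 26x^2 + 20x
[E_{4}, θ] f = 21x^2 + 104x + 80


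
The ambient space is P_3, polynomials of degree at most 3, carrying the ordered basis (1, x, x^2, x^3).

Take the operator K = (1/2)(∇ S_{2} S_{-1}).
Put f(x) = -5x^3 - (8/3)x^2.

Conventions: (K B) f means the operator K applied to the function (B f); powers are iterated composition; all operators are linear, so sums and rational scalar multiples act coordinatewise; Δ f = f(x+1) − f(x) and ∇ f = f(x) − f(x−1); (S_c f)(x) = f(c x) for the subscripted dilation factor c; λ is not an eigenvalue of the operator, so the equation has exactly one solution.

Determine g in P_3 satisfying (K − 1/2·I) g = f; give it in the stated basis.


write g with unknown coordinates in the stated basis and equate coefficients in (K − 1/2·I) g = f
solving from the highest basis element down gives g = 10x^3 - (704/3)x^2 - (4912/3)x + 12400/3
check: K g = -120x^2 - (2456/3)x + 6200/3
so K g − 1/2·g = -5x^3 - (8/3)x^2 = f ✓

the result is g(x) = 10x^3 - (704/3)x^2 - (4912/3)x + 12400/3


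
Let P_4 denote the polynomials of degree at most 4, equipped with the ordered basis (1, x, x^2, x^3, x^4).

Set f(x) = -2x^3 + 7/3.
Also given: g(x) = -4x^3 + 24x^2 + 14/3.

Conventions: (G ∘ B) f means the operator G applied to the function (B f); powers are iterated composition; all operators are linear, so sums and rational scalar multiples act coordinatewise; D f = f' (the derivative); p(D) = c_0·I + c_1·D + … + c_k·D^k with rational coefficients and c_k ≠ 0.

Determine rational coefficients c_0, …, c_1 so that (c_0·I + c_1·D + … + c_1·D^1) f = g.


D^0 f = -2x^3 + 7/3
D^1 f = -6x^2
matching coefficients of g against c_0 f + c_1 Df + … from the top degree down determines the c_i
solution: c_0 = 2, c_1 = -4

c_0 = 2, c_1 = -4


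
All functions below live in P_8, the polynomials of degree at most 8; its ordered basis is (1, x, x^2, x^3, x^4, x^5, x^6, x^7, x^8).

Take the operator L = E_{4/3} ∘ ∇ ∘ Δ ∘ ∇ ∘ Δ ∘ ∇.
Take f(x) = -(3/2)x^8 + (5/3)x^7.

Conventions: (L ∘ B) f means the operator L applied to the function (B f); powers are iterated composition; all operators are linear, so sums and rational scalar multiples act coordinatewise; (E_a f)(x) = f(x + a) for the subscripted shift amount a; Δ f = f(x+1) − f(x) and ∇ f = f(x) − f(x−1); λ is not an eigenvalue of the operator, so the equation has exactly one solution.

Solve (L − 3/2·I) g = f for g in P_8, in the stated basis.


write g with unknown coordinates in the stated basis and equate coefficients in (L − 3/2·I) g = f
solving from the highest basis element down gives g = x^8 - (10/9)x^7 + 4480x^3 + (28000/3)x^2 + (106400/9)x + 140000/27
check: L g = 6720x^3 + 14000x^2 + (53200/3)x + 70000/9
so L g − 3/2·g = -(3/2)x^8 + (5/3)x^7 = f ✓

g(x) = x^8 - (10/9)x^7 + 4480x^3 + (28000/3)x^2 + (106400/9)x + 140000/27


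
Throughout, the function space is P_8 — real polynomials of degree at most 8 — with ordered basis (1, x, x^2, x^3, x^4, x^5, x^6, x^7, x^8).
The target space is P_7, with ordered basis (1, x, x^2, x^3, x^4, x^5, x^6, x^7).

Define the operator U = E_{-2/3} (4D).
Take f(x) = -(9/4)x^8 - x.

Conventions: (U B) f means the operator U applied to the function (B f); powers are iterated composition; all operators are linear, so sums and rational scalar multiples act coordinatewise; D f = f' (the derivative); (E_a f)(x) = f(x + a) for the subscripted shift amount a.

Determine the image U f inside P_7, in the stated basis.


D f = -18x^7 - 1
(4D) f = -72x^7 - 4
E_{-2/3} (4D) f = -72x^7 + 336x^6 - 672x^5 + (2240/3)x^4 - (4480/9)x^3 + (1792/9)x^2 - (3584/81)x + 52/243

the result is g(x) = -72x^7 + 336x^6 - 672x^5 + (2240/3)x^4 - (4480/9)x^3 + (1792/9)x^2 - (3584/81)x + 52/243


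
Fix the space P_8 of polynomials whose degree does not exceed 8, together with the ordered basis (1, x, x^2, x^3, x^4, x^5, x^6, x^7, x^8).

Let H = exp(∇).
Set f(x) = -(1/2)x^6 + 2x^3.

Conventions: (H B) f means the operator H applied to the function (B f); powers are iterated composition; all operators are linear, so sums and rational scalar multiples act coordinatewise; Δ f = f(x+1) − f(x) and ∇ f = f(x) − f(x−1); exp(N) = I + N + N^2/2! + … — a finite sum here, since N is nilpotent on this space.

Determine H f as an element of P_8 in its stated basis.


g(x) = -(1/2)x^6 - 3x^5 + 12x^3 - (3/2)x^2 - 6x + 5/2

order-1 term: -3x^5 + (15/2)x^4 - 10x^3 + (27/2)x^2 - 9x + 5/2
order-2 term: -(15/2)x^4 + 30x^3 - (105/2)x^2 + 51x - 43/2
order-3 term: -10x^3 + 45x^2 - 75x + 47
order-4 term: -(15/2)x^2 + 30x - 65/2
order-5 term: -3x + 15/2
order-6 term: -1/2
the series for exp(∇) f terminates at order 6
exp(∇) f = -(1/2)x^6 - 3x^5 + 12x^3 - (3/2)x^2 - 6x + 5/2


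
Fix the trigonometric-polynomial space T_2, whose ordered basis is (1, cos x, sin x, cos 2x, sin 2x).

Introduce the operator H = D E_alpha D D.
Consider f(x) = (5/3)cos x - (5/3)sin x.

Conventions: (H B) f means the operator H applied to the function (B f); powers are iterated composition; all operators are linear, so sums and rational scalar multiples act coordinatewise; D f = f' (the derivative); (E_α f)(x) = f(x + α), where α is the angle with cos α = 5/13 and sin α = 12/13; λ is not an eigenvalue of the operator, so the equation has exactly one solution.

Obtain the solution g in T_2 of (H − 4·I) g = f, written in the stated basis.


g(x) = -(3/5)cos x + (7/15)sin x

write g with unknown coordinates in the stated basis and equate coefficients in (H − 4·I) g = f
solving from the highest basis element down gives g = -(3/5)cos x + (7/15)sin x
check: H g = -(11/15)cos x + (1/5)sin x
so H g − 4·g = (5/3)cos x - (5/3)sin x = f ✓


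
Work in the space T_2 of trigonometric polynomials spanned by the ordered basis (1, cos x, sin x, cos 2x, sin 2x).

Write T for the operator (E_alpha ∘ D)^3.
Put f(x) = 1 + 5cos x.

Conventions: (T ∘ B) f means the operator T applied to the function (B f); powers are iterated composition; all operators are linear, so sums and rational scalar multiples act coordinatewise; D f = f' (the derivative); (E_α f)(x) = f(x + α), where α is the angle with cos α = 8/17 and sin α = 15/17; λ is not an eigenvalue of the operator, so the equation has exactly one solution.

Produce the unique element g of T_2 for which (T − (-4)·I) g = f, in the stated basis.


the image equals g(x) = 1/4 + (95785/79561)cos x + (24440/79561)sin x

write g with unknown coordinates in the stated basis and equate coefficients in (T − (-4)·I) g = f
solving from the highest basis element down gives g = 1/4 + (95785/79561)cos x + (24440/79561)sin x
check: T g = (14665/79561)cos x - (97760/79561)sin x
so T g − (-4)·g = 1 + 5cos x = f ✓


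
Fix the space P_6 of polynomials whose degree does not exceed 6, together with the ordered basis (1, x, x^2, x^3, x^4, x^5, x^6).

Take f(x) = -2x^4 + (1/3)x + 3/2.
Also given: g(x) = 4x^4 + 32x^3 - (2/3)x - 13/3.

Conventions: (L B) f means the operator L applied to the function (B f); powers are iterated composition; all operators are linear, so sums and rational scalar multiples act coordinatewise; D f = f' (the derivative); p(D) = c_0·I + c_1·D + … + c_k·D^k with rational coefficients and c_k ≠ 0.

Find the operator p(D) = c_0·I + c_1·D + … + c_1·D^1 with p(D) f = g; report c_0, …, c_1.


p(D) = -2·I − 4·D, i.e. c_0 = -2, c_1 = -4

D^0 f = -2x^4 + (1/3)x + 3/2
D^1 f = -8x^3 + 1/3
matching coefficients of g against c_0 f + c_1 Df + … from the top degree down determines the c_i
solution: c_0 = -2, c_1 = -4


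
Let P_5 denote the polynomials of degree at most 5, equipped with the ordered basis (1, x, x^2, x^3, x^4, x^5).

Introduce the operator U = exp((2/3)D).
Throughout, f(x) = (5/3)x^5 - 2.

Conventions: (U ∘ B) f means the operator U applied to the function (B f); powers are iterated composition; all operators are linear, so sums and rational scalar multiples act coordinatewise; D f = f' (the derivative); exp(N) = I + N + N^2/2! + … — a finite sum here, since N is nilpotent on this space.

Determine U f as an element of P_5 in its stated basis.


the image equals g(x) = (5/3)x^5 + (50/9)x^4 + (200/27)x^3 + (400/81)x^2 + (400/243)x - 1298/729

order-1 term: (50/9)x^4
order-2 term: (200/27)x^3
order-3 term: (400/81)x^2
order-4 term: (400/243)x
order-5 term: 160/729
the series for exp((2/3)D) f terminates at order 5
exp((2/3)D) f = (5/3)x^5 + (50/9)x^4 + (200/27)x^3 + (400/81)x^2 + (400/243)x - 1298/729


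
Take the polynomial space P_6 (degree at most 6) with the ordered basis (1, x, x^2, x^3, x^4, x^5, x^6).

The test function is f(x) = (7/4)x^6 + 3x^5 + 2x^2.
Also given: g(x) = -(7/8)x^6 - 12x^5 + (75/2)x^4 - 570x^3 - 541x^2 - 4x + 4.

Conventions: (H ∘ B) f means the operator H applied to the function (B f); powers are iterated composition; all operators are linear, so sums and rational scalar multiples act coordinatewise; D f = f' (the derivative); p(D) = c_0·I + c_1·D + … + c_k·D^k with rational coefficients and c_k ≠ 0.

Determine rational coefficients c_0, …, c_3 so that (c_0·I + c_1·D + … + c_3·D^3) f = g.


D^0 f = (7/4)x^6 + 3x^5 + 2x^2
D^1 f = (21/2)x^5 + 15x^4 + 4x
D^2 f = (105/2)x^4 + 60x^3 + 4
D^3 f = 210x^3 + 180x^2
matching coefficients of g against c_0 f + c_1 Df + … from the top degree down determines the c_i
solution: c_0 = -1/2, c_1 = -1, c_2 = 1, c_3 = -3

c_0 = -1/2, c_1 = -1, c_2 = 1, c_3 = -3


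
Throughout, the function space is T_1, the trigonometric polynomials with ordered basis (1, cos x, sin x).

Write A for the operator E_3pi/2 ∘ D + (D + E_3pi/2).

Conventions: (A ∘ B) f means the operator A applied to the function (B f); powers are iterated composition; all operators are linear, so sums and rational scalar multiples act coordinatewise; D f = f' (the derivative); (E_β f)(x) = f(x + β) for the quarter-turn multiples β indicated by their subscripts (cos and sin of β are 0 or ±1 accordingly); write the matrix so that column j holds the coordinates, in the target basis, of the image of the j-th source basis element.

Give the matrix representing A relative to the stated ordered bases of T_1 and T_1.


the matrix is [[1, 0, 0]; [0, 1, 0]; [0, 0, 1]] (rows listed top to bottom)

image of 1: 1
image of cos x: cos x
image of sin x: sin x
each image's coordinates form column j of the matrix


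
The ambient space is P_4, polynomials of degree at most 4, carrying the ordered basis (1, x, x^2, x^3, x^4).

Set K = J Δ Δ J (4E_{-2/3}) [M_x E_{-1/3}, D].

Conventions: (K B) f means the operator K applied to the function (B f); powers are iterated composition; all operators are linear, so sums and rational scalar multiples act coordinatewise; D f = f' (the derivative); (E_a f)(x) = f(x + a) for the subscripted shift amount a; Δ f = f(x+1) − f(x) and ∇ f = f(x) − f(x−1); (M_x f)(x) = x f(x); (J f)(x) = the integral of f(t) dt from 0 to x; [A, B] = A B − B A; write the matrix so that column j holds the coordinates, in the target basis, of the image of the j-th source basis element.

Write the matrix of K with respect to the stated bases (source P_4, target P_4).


image of 1: 0
image of x: -4x
image of x^2: -4x^2
image of x^3: -4x^3 - 2x
image of x^4: -4x^4 - 4x^2
each image's coordinates form column j of the matrix

the matrix is [[0, 0, 0, 0, 0]; [0, -4, 0, -2, 0]; [0, 0, -4, 0, -4]; [0, 0, 0, -4, 0]; [0, 0, 0, 0, -4]] (rows listed top to bottom)


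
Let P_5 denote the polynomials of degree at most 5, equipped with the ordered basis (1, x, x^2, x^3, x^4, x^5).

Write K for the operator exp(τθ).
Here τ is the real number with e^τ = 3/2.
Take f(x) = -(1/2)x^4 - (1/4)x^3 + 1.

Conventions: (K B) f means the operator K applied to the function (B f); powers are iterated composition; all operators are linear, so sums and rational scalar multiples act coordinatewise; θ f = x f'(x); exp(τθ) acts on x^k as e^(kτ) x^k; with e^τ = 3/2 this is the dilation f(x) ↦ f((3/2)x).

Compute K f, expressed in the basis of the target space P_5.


exp(τθ) x^k = e^(kτ) x^k; with e^τ = 3/2 this sends x^k to (3/2)^k x^k
x^3 ↦ 27/8 x^3
x^4 ↦ 81/16 x^4
applying this coordinatewise to f: exp(τθ) f = -(81/32)x^4 - (27/32)x^3 + 1

the image equals g(x) = -(81/32)x^4 - (27/32)x^3 + 1


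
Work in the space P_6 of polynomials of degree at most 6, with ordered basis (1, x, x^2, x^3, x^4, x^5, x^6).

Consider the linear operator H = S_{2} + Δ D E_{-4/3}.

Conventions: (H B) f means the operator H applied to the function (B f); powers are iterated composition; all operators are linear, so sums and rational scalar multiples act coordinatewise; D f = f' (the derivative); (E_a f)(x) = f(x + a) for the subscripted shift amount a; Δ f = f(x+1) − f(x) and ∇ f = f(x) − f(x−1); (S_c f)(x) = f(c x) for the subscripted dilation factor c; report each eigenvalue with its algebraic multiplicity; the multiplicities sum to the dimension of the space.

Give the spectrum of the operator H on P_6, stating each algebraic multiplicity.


λ = 1 (multiplicity 1), λ = 2 (multiplicity 1), λ = 4 (multiplicity 1), λ = 8 (multiplicity 1), λ = 16 (multiplicity 1), λ = 32 (multiplicity 1), λ = 64 (multiplicity 1)

image of 1: 1
image of x: 2x
image of x^2: 4x^2 + 2
image of x^3: 8x^3 + 6x - 5
image of x^4: 16x^4 + 12x^2 - 20x + 28/3
image of x^5: 32x^5 + 20x^3 - 50x^2 + (140/3)x - 425/27
image of x^6: 64x^6 + 30x^4 - 100x^3 + 140x^2 - (850/9)x + 682/27
the matrix is upper triangular; its diagonal is (1, 2, 4, 8, 16, 32, 64)
for a triangular matrix the eigenvalues are the diagonal entries, with algebraic multiplicity their repetition count


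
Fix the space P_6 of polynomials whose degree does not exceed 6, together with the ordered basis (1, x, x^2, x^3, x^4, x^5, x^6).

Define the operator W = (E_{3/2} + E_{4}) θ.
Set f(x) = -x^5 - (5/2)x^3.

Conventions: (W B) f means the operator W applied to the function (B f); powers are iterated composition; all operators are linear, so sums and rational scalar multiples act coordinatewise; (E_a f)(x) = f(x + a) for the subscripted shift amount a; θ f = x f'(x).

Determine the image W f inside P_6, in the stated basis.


θ f = -5x^5 - (15/2)x^3
E_{3/2} θ f = -5x^5 - (75/2)x^4 - 120x^3 - (405/2)x^2 - (2835/16)x - 2025/32
E_{4} θ f = -5x^5 - 100x^4 - (1615/2)x^3 - 3290x^2 - 6760x - 5600
(E_{3/2} + E_{4}) θ f = -10x^5 - (275/2)x^4 - (1855/2)x^3 - (6985/2)x^2 - (110995/16)x - 181225/32

g(x) = -10x^5 - (275/2)x^4 - (1855/2)x^3 - (6985/2)x^2 - (110995/16)x - 181225/32


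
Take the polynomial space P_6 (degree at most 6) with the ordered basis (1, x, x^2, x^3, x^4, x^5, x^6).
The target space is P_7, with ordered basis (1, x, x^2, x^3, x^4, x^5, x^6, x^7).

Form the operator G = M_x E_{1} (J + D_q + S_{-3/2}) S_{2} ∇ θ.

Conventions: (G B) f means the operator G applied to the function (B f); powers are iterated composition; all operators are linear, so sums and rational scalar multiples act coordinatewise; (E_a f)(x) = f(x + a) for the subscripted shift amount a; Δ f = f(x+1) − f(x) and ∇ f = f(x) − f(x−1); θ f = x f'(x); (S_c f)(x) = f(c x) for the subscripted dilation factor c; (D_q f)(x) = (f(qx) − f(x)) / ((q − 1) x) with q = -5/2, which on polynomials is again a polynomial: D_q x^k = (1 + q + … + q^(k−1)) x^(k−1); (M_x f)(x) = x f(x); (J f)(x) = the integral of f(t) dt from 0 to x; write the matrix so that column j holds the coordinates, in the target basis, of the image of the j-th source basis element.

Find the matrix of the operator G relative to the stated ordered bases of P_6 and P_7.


the matrix is [[0, 0, 0, 0, 0, 0, 0]; [0, 2, -4, 45, 96, -8005/3, 33156]; [0, 1, -6, 156, -356, -3870, 102558]; [0, 0, 4, 108, -792, 2075, 105738]; [0, 0, 0, 12, -336, 16700/3, 27468]; [0, 0, 0, 0, 32, 2325, -16878]; [0, 0, 0, 0, 0, 80, -7884]; [0, 0, 0, 0, 0, 0, 192]] (rows listed top to bottom)

image of 1: 0
image of x: x^2 + 2x
image of x^2: 4x^3 - 6x^2 - 4x
image of x^3: 12x^4 + 108x^3 + 156x^2 + 45x
image of x^4: 32x^5 - 336x^4 - 792x^3 - 356x^2 + 96x
image of x^5: 80x^6 + 2325x^5 + (16700/3)x^4 + 2075x^3 - 3870x^2 - (8005/3)x
image of x^6: 192x^7 - 7884x^6 - 16878x^5 + 27468x^4 + 105738x^3 + 102558x^2 + 33156x
each image's coordinates form column j of the matrix


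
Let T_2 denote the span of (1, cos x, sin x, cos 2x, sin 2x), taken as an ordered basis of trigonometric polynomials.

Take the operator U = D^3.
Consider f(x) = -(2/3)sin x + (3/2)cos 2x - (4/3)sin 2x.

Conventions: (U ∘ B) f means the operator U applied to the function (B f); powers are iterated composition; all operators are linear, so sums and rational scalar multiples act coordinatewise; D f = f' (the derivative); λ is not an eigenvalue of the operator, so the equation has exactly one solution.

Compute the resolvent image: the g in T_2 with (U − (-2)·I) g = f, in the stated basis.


write g with unknown coordinates in the stated basis and equate coefficients in (U − (-2)·I) g = f
solving from the highest basis element down gives g = -(2/15)cos x - (4/15)sin x - (23/204)cos 2x - (11/51)sin 2x
check: U g = (4/15)cos x - (2/15)sin x + (88/51)cos 2x - (46/51)sin 2x
so U g − (-2)·g = -(2/3)sin x + (3/2)cos 2x - (4/3)sin 2x = f ✓

g(x) = -(2/15)cos x - (4/15)sin x - (23/204)cos 2x - (11/51)sin 2x


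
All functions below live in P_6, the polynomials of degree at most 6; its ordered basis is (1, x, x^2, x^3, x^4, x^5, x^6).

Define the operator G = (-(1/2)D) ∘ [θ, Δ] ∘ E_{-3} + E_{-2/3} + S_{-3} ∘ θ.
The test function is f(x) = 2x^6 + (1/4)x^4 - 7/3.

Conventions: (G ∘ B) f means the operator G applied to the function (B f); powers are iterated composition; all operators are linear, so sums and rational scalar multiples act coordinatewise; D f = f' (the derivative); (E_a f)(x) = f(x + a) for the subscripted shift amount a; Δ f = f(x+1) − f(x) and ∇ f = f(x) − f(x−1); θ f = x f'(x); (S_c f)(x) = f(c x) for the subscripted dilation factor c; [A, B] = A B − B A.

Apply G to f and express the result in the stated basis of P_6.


E_{-3} f = 2x^6 - 36x^5 + (1081/4)x^4 - 1083x^3 + (4887/2)x^2 - 2943x + 17711/12
Δ E_{-3} f = 12x^5 - 150x^4 + 761x^3 - (3915/2)x^2 + 2551x - 5385/4
θ Δ E_{-3} f = 60x^5 - 600x^4 + 2283x^3 - 3915x^2 + 2551x
θ E_{-3} f = 12x^6 - 180x^5 + 1081x^4 - 3249x^3 + 4887x^2 - 2943x
Δ θ E_{-3} f = 72x^5 - 720x^4 + 2764x^3 - 4881x^2 + 3523x - 392
[θ, Δ] E_{-3} f = -12x^5 + 120x^4 - 481x^3 + 966x^2 - 972x + 392
D [θ, Δ] E_{-3} f = -60x^4 + 480x^3 - 1443x^2 + 1932x - 972
(-(1/2)D) [θ, Δ] E_{-3} f = 30x^4 - 240x^3 + (1443/2)x^2 - 966x + 486
E_{-2/3} f = 2x^6 - 8x^5 + (163/12)x^4 - (338/27)x^3 + (178/27)x^2 - (152/81)x - 1537/729
θ f = 12x^6 + x^4
S_{-3} θ f = 8748x^6 + 81x^4
((-(1/2)D) ∘ [θ, Δ] ∘ E_{-3} + E_{-2/3} + S_{-3} ∘ θ) f = 8750x^6 - 8x^5 + (1495/12)x^4 - (6818/27)x^3 + (39317/54)x^2 - (78398/81)x + 352757/729

the image equals g(x) = 8750x^6 - 8x^5 + (1495/12)x^4 - (6818/27)x^3 + (39317/54)x^2 - (78398/81)x + 352757/729


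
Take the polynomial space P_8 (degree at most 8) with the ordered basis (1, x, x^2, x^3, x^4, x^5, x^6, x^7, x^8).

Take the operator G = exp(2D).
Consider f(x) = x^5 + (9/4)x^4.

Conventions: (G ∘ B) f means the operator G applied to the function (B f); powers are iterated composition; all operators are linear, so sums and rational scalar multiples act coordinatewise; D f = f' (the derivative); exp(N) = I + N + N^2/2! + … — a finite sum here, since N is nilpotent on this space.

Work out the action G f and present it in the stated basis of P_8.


order-1 term: 10x^4 + 18x^3
order-2 term: 40x^3 + 54x^2
order-3 term: 80x^2 + 72x
order-4 term: 80x + 36
order-5 term: 32
the series for exp(2D) f terminates at order 5
exp(2D) f = x^5 + (49/4)x^4 + 58x^3 + 134x^2 + 152x + 68

the image equals g(x) = x^5 + (49/4)x^4 + 58x^3 + 134x^2 + 152x + 68


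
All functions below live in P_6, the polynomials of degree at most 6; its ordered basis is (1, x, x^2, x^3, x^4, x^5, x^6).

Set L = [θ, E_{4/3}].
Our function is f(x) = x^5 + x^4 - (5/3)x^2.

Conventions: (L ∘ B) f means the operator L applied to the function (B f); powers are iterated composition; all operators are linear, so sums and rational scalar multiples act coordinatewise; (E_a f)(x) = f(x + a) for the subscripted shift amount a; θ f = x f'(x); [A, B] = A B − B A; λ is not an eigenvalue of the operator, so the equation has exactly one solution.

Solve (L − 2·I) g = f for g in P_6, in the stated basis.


g(x) = -(1/2)x^5 + (7/6)x^4 + (52/9)x^3 - (97/18)x^2 - (1978/81)x + 260/81

write g with unknown coordinates in the stated basis and equate coefficients in (L − 2·I) g = f
solving from the highest basis element down gives g = -(1/2)x^5 + (7/6)x^4 + (52/9)x^3 - (97/18)x^2 - (1978/81)x + 260/81
check: L g = (10/3)x^4 + (104/9)x^3 - (112/9)x^2 - (3956/81)x + 520/81
so L g − 2·g = x^5 + x^4 - (5/3)x^2 = f ✓


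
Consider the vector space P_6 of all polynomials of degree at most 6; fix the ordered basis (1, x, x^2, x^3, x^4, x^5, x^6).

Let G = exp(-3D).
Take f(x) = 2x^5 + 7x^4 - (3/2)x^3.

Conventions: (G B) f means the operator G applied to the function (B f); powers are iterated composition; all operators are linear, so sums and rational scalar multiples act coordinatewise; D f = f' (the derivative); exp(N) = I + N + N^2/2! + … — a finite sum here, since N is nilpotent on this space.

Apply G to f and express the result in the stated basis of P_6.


g(x) = 2x^5 - 23x^4 + (189/2)x^3 - (297/2)x^2 + (27/2)x + 243/2

order-1 term: -30x^4 - 84x^3 + (27/2)x^2
order-2 term: 180x^3 + 378x^2 - (81/2)x
order-3 term: -540x^2 - 756x + 81/2
order-4 term: 810x + 567
order-5 term: -486
the series for exp(-3D) f terminates at order 5
exp(-3D) f = 2x^5 - 23x^4 + (189/2)x^3 - (297/2)x^2 + (27/2)x + 243/2


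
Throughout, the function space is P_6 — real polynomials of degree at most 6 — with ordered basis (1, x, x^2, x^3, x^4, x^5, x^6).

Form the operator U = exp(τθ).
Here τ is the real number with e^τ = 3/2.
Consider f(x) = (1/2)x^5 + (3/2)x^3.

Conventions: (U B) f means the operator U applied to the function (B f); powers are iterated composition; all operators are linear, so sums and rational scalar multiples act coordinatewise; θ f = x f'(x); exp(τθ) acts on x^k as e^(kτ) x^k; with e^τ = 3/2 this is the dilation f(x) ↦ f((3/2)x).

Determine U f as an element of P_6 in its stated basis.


exp(τθ) x^k = e^(kτ) x^k; with e^τ = 3/2 this sends x^k to (3/2)^k x^k
x^3 ↦ 27/8 x^3
x^5 ↦ 243/32 x^5
applying this coordinatewise to f: exp(τθ) f = (243/64)x^5 + (81/16)x^3

the image equals g(x) = (243/64)x^5 + (81/16)x^3


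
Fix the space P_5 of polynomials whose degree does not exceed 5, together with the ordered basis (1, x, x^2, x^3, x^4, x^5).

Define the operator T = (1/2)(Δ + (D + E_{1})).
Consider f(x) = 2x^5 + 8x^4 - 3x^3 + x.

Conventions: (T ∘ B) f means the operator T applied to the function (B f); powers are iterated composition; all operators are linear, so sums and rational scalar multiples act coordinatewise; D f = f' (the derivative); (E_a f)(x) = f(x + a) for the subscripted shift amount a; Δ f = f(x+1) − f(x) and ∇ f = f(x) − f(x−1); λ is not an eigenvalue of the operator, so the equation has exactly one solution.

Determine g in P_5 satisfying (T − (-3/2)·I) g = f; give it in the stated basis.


write g with unknown coordinates in the stated basis and equate coefficients in (T − (-3/2)·I) g = f
solving from the highest basis element down gives g = x^5 + (1/4)x^4 - (29/4)x^3 + (169/16)x^2 - (239/32)x + 425/128
check: T g = (1/2)x^5 + (61/8)x^4 + (63/8)x^3 - (507/32)x^2 + (781/64)x - 1275/256
so T g − (-3/2)·g = 2x^5 + 8x^4 - 3x^3 + x = f ✓

the image equals g(x) = x^5 + (1/4)x^4 - (29/4)x^3 + (169/16)x^2 - (239/32)x + 425/128


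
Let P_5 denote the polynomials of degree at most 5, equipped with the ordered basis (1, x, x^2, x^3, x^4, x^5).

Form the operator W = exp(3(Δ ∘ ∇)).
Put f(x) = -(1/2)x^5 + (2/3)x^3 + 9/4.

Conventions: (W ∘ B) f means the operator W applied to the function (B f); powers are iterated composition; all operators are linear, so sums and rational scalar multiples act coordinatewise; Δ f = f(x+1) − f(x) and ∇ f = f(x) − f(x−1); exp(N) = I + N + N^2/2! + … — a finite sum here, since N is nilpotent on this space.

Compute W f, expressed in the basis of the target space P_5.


order-1 term: -30x^3 - 3x
order-2 term: -270x
the series for exp(3(Δ ∘ ∇)) f terminates at order 2
exp(3(Δ ∘ ∇)) f = -(1/2)x^5 - (88/3)x^3 - 273x + 9/4

the result is g(x) = -(1/2)x^5 - (88/3)x^3 - 273x + 9/4


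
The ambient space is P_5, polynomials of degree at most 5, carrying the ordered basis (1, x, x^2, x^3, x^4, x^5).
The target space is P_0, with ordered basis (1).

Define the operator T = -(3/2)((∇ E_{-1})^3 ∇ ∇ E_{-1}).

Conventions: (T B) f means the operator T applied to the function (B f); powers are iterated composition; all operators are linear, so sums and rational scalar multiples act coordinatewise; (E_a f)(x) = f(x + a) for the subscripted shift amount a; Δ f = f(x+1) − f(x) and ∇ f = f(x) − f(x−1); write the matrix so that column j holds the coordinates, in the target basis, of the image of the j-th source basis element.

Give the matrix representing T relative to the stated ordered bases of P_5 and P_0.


the matrix is [[0, 0, 0, 0, 0, -180]] (rows listed top to bottom)

image of 1: 0
image of x: 0
image of x^2: 0
image of x^3: 0
image of x^4: 0
image of x^5: -180
each image's coordinates form column j of the matrix


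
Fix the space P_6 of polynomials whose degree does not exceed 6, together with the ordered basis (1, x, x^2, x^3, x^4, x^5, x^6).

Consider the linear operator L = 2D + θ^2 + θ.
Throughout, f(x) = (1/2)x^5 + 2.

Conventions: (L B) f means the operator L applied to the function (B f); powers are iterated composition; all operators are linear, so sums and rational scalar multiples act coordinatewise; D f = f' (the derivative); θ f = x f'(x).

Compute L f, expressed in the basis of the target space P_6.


D f = (5/2)x^4
(2D) f = 5x^4
θ f = (5/2)x^5
θ θ f = (25/2)x^5
θ f = (5/2)x^5
(2D + θ^2 + θ) f = 15x^5 + 5x^4

the image equals g(x) = 15x^5 + 5x^4


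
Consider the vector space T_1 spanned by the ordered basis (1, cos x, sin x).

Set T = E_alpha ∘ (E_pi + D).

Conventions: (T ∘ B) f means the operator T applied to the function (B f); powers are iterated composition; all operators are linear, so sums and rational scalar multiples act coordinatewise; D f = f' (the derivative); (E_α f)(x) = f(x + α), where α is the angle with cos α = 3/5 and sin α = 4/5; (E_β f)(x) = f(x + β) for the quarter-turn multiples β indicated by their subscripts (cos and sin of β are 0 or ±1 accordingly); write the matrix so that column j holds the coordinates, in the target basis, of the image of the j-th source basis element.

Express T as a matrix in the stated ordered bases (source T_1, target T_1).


image of 1: 1
image of cos x: -(7/5)cos x + (1/5)sin x
image of sin x: -(1/5)cos x - (7/5)sin x
each image's coordinates form column j of the matrix

the matrix is [[1, 0, 0]; [0, -7/5, -1/5]; [0, 1/5, -7/5]] (rows listed top to bottom)


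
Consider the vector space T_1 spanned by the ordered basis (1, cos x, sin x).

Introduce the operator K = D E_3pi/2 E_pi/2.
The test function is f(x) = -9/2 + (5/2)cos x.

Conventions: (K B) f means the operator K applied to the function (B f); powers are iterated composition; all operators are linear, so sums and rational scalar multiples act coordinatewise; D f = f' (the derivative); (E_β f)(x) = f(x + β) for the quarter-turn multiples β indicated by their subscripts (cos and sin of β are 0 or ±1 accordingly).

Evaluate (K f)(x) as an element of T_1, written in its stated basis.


E_pi/2 f = -9/2 - (5/2)sin x
E_3pi/2 E_pi/2 f = -9/2 + (5/2)cos x
D E_3pi/2 E_pi/2 f = -(5/2)sin x

g(x) = -(5/2)sin x


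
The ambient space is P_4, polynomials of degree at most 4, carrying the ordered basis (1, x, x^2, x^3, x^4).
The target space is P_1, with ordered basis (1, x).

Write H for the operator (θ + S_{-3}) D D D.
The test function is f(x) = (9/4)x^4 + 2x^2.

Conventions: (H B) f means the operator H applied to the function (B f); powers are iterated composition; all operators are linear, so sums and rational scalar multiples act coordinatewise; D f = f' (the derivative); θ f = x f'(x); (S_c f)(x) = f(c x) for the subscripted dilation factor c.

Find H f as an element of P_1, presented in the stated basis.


D f = 9x^3 + 4x
D D f = 27x^2 + 4
D (D D) f = 54x
θ (D D D) f = 54x
S_{-3} (D D D) f = -162x
(θ + S_{-3}) (D D D) f = -108x

g(x) = -108x


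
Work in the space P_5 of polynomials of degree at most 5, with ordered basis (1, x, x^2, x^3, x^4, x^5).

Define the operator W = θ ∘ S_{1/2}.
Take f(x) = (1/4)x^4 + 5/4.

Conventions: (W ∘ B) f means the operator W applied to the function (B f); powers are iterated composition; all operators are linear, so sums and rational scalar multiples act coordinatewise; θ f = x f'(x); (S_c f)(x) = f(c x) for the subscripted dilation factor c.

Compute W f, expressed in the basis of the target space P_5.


S_{1/2} f = (1/64)x^4 + 5/4
θ S_{1/2} f = (1/16)x^4

the image equals g(x) = (1/16)x^4


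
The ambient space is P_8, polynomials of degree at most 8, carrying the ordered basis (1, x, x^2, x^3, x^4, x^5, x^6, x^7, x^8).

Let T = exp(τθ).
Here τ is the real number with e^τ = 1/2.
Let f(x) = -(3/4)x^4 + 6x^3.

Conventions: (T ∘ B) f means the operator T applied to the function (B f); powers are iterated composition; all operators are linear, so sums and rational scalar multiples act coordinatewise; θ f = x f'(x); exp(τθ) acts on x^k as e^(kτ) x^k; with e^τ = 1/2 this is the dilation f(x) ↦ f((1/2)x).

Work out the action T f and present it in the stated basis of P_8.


the image equals g(x) = -(3/64)x^4 + (3/4)x^3

exp(τθ) x^k = e^(kτ) x^k; with e^τ = 1/2 this sends x^k to (1/2)^k x^k
x^3 ↦ 1/8 x^3
x^4 ↦ 1/16 x^4
applying this coordinatewise to f: exp(τθ) f = -(3/64)x^4 + (3/4)x^3


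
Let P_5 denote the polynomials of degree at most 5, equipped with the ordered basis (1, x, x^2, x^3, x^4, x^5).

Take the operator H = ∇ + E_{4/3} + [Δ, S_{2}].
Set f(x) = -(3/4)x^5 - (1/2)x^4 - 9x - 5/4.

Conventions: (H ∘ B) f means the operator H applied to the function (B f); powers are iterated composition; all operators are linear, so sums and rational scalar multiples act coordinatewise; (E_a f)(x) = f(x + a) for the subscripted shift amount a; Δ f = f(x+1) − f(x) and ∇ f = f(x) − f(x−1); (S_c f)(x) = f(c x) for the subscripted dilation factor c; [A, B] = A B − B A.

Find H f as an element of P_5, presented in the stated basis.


the image equals g(x) = -(3/4)x^5 - (277/4)x^4 - (413/2)x^3 - (4925/18)x^2 - (17749/108)x - 7235/108

∇ f = -(15/4)x^4 + (11/2)x^3 - (9/2)x^2 + (7/4)x - 37/4
E_{4/3} f = -(3/4)x^5 - (11/2)x^4 - 16x^3 - (208/9)x^2 - (691/27)x - 1943/108
S_{2} f = -24x^5 - 8x^4 - 18x - 5/4
Δ S_{2} f = -120x^4 - 272x^3 - 288x^2 - 152x - 50
Δ f = -(15/4)x^4 - (19/2)x^3 - (21/2)x^2 - (23/4)x - 41/4
S_{2} Δ f = -60x^4 - 76x^3 - 42x^2 - (23/2)x - 41/4
[Δ, S_{2}] f = -60x^4 - 196x^3 - 246x^2 - (281/2)x - 159/4
(∇ + E_{4/3} + [Δ, S_{2}]) f = -(3/4)x^5 - (277/4)x^4 - (413/2)x^3 - (4925/18)x^2 - (17749/108)x - 7235/108


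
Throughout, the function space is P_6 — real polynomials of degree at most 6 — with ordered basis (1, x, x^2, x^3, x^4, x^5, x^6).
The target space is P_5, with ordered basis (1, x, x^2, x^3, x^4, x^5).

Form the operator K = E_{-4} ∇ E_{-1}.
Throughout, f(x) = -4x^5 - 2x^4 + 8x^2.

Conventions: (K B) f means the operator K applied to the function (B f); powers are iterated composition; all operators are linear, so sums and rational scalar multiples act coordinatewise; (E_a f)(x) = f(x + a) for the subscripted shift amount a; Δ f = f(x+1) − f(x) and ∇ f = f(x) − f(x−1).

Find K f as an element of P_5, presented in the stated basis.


E_{-1} f = -4x^5 + 18x^4 - 32x^3 + 36x^2 - 28x + 10
∇ E_{-1} f = -20x^4 + 112x^3 - 244x^2 + 260x - 118
E_{-4} ∇ E_{-1} f = -20x^4 + 432x^3 - 3508x^2 + 12708x - 17350

the image equals g(x) = -20x^4 + 432x^3 - 3508x^2 + 12708x - 17350


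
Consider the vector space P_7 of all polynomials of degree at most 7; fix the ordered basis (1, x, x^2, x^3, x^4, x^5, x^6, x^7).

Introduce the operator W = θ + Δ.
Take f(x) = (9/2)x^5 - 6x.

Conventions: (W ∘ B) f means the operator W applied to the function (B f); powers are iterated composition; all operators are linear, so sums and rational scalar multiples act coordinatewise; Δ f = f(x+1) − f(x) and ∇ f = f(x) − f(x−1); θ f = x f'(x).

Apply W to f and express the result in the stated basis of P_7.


θ f = (45/2)x^5 - 6x
Δ f = (45/2)x^4 + 45x^3 + 45x^2 + (45/2)x - 3/2
(θ + Δ) f = (45/2)x^5 + (45/2)x^4 + 45x^3 + 45x^2 + (33/2)x - 3/2

g(x) = (45/2)x^5 + (45/2)x^4 + 45x^3 + 45x^2 + (33/2)x - 3/2


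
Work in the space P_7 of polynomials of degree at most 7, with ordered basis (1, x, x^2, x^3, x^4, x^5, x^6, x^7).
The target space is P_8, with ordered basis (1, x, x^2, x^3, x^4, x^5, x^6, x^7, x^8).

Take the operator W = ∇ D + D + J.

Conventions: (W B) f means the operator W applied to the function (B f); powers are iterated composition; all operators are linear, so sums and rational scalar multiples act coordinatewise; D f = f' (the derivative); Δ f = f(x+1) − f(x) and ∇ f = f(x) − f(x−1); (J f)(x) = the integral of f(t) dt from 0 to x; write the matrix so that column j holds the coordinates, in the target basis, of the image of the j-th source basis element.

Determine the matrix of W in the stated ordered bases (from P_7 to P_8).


the matrix is [[0, 1, 2, -3, 4, -5, 6, -7]; [1, 0, 2, 6, -12, 20, -30, 42]; [0, 1/2, 0, 3, 12, -30, 60, -105]; [0, 0, 1/3, 0, 4, 20, -60, 140]; [0, 0, 0, 1/4, 0, 5, 30, -105]; [0, 0, 0, 0, 1/5, 0, 6, 42]; [0, 0, 0, 0, 0, 1/6, 0, 7]; [0, 0, 0, 0, 0, 0, 1/7, 0]; [0, 0, 0, 0, 0, 0, 0, 1/8]] (rows listed top to bottom)

image of 1: x
image of x: (1/2)x^2 + 1
image of x^2: (1/3)x^3 + 2x + 2
image of x^3: (1/4)x^4 + 3x^2 + 6x - 3
image of x^4: (1/5)x^5 + 4x^3 + 12x^2 - 12x + 4
image of x^5: (1/6)x^6 + 5x^4 + 20x^3 - 30x^2 + 20x - 5
image of x^6: (1/7)x^7 + 6x^5 + 30x^4 - 60x^3 + 60x^2 - 30x + 6
image of x^7: (1/8)x^8 + 7x^6 + 42x^5 - 105x^4 + 140x^3 - 105x^2 + 42x - 7
each image's coordinates form column j of the matrix


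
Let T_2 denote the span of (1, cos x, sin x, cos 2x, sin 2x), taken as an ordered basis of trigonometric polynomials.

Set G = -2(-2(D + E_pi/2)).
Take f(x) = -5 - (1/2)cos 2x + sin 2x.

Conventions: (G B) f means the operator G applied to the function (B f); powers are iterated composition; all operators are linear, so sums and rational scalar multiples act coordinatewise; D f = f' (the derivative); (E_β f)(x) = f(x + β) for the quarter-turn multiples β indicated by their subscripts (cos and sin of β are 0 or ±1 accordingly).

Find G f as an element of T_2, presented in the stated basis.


D f = 2cos 2x + sin 2x
E_pi/2 f = -5 + (1/2)cos 2x - sin 2x
(D + E_pi/2) f = -5 + (5/2)cos 2x
(-2(D + E_pi/2)) f = 10 - 5cos 2x
(-2(-2(D + E_pi/2))) f = -20 + 10cos 2x

g(x) = -20 + 10cos 2x


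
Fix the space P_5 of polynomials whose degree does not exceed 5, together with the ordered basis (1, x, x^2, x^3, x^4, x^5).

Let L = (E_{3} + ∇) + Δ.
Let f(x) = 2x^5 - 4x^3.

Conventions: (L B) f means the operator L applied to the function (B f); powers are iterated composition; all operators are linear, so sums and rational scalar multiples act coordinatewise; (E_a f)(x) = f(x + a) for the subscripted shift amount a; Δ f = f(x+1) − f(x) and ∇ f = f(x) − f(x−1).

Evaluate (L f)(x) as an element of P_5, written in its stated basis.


E_{3} f = 2x^5 + 30x^4 + 176x^3 + 504x^2 + 702x + 378
∇ f = 10x^4 - 20x^3 + 8x^2 + 2x - 2
(E_{3} + ∇) f = 2x^5 + 40x^4 + 156x^3 + 512x^2 + 704x + 376
Δ f = 10x^4 + 20x^3 + 8x^2 - 2x - 2
((E_{3} + ∇) + Δ) f = 2x^5 + 50x^4 + 176x^3 + 520x^2 + 702x + 374

the result is g(x) = 2x^5 + 50x^4 + 176x^3 + 520x^2 + 702x + 374


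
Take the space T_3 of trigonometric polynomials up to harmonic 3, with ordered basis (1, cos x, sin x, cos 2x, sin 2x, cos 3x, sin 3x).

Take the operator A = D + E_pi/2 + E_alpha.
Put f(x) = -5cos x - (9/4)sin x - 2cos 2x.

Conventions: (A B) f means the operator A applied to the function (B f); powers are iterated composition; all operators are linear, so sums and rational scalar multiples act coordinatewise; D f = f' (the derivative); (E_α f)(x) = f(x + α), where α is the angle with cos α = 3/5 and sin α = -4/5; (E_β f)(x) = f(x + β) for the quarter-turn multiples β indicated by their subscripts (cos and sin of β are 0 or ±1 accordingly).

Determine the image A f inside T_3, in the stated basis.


D f = -(9/4)cos x + 5sin x + 4sin 2x
E_pi/2 f = -(9/4)cos x + 5sin x + 2cos 2x
E_alpha f = -(6/5)cos x - (107/20)sin x + (14/25)cos 2x - (48/25)sin 2x
(D + E_pi/2 + E_alpha) f = -(57/10)cos x + (93/20)sin x + (64/25)cos 2x + (52/25)sin 2x

the result is g(x) = -(57/10)cos x + (93/20)sin x + (64/25)cos 2x + (52/25)sin 2x


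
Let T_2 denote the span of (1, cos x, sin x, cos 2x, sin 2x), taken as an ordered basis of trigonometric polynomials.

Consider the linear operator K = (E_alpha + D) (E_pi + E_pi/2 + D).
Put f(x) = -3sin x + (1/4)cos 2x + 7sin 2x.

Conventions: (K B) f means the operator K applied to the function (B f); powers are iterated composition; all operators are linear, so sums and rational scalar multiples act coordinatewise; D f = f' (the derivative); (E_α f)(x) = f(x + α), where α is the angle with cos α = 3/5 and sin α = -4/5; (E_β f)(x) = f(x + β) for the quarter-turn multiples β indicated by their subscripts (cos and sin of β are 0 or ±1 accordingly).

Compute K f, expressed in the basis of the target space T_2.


the result is g(x) = -3cos x + 3sin x - (111/25)cos 2x - (721/50)sin 2x

E_pi f = 3sin x + (1/4)cos 2x + 7sin 2x
E_pi/2 f = -3cos x - (1/4)cos 2x - 7sin 2x
D f = -3cos x + 14cos 2x - (1/2)sin 2x
(E_pi + E_pi/2 + D) f = -6cos x + 3sin x + 14cos 2x - (1/2)sin 2x
E_alpha (E_pi + E_pi/2 + D) f = -6cos x - 3sin x - (86/25)cos 2x + (679/50)sin 2x
D (E_pi + E_pi/2 + D) f = 3cos x + 6sin x - cos 2x - 28sin 2x
(E_alpha + D) (E_pi + E_pi/2 + D) f = -3cos x + 3sin x - (111/25)cos 2x - (721/50)sin 2x
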